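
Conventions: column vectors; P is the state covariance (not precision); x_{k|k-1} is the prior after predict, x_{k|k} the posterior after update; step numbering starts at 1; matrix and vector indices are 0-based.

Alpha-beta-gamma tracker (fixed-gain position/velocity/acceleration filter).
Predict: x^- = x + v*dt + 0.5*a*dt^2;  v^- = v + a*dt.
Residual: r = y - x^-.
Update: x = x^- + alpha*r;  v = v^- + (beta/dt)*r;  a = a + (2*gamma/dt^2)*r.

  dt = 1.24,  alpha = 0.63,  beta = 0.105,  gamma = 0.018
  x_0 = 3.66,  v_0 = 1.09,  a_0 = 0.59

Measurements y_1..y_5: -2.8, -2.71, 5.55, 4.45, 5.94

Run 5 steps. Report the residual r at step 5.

step 1: x_pred=5.4652  r=-8.2652  x^+=0.2581  v^+=1.1217  a^+=0.3965
step 2: x_pred=1.9539  r=-4.6639  x^+=-0.9844  v^+=1.2184  a^+=0.2873
step 3: x_pred=0.7474  r=4.8026  x^+=3.7730  v^+=1.9814  a^+=0.3997
step 4: x_pred=6.5372  r=-2.0872  x^+=5.2223  v^+=2.3003  a^+=0.3509
step 5: x_pred=8.3444  r=-2.4044  x^+=6.8296  v^+=2.5318  a^+=0.2946

resid = -2.4044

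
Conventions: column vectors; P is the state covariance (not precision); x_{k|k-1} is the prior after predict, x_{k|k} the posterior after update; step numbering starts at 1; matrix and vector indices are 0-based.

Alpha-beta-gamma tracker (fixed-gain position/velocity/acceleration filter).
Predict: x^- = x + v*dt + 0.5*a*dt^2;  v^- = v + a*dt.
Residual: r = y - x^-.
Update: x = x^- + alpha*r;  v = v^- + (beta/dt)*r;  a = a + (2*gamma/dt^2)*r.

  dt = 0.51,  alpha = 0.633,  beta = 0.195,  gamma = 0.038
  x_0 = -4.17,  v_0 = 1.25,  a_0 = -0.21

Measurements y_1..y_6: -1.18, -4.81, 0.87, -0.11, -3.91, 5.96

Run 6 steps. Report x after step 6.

step 1: x_pred=-3.5598  r=2.3798  x^+=-2.0534  v^+=2.0528  a^+=0.4854
step 2: x_pred=-0.9433  r=-3.8667  x^+=-3.3909  v^+=0.8219  a^+=-0.6445
step 3: x_pred=-3.0556  r=3.9256  x^+=-0.5707  v^+=1.9942  a^+=0.5026
step 4: x_pred=0.5117  r=-0.6217  x^+=0.1182  v^+=2.0128  a^+=0.3209
step 5: x_pred=1.1864  r=-5.0964  x^+=-2.0396  v^+=0.2278  a^+=-1.1682
step 6: x_pred=-2.0753  r=8.0353  x^+=3.0110  v^+=2.7044  a^+=1.1796

x_post = 3.0110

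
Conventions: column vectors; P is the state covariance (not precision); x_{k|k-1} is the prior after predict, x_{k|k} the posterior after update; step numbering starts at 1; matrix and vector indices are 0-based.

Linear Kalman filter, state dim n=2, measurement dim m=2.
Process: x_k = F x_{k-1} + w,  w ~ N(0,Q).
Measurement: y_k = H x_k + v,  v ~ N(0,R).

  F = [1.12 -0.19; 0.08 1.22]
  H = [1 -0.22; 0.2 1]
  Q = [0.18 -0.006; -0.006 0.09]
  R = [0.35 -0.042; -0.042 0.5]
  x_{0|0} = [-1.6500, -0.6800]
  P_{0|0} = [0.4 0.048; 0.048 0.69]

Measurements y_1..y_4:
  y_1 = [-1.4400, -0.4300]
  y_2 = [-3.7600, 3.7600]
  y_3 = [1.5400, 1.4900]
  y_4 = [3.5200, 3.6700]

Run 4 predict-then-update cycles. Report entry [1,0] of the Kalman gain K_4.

K[1,0] = -0.1347

step 1: x^-=[-1.7188, -0.9616]  P^-=[0.6862 -0.0652; -0.0652 1.1289]  S=[1.1196 -0.2155; -0.2155 1.6303]  K=[0.6508 0.1302; -0.1522 0.6643]  nu=[0.0672, 0.8754]  x^+=[-1.5611, -0.3903]  P^+=[0.2209 -0.0064; -0.0064 0.3399]
step 2: x^-=[-1.6742, -0.6010]  P^-=[0.4721 -0.0737; -0.0737 0.5960]  S=[0.8834 -0.1491; -0.1491 1.0854]  K=[0.5692 0.0973; -0.1448 0.5156]  nu=[-2.2180, 4.6959]  x^+=[-2.4797, 2.1414]  P^+=[0.1921 -0.0137; -0.0137 0.2666]
step 3: x^-=[-3.1842, 2.4142]  P^-=[0.4365 -0.0691; -0.0691 0.4854]  S=[0.8403 -0.1275; -0.1275 0.9752]  K=[0.5512 0.0908; -0.1386 0.4654]  nu=[5.2553, -0.2873]  x^+=[-0.3133, 1.5519]  P^+=[0.1858 -0.0149; -0.0149 0.2415]
step 4: x^-=[-0.6458, 1.8682]  P^-=[0.4282 -0.0655; -0.0655 0.4478]  S=[0.8287 -0.1175; -0.1175 0.9387]  K=[0.5468 0.0899; -0.1347 0.4462]  nu=[4.5768, 1.9309]  x^+=[2.0306, 2.1135]  P^+=[0.1843 -0.0149; -0.0149 0.2317]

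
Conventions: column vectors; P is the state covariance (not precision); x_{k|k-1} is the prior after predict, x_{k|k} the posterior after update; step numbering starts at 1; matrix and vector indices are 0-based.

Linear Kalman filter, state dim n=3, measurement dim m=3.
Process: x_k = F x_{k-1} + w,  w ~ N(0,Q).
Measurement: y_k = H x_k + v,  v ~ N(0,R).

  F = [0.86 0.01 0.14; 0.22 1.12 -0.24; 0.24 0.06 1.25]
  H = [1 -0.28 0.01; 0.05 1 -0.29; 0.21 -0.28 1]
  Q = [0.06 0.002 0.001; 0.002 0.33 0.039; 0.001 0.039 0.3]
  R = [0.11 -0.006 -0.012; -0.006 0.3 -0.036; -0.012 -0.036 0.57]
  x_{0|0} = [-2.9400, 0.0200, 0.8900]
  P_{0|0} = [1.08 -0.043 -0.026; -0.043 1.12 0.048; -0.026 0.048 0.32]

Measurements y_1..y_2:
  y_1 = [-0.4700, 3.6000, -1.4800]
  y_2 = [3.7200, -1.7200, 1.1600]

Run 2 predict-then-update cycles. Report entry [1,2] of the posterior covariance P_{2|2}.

P_post[1,2] = 0.1092

step 1: x^-=[-2.4036, -0.8380, 0.4081]  P^-=[0.8583 0.1786 0.2504; 0.1786 1.7614 0.1240; 0.2504 0.1240 0.8566]  S=[1.0108 -0.3439 0.4703; -0.3439 2.0742 -0.6022; 0.4703 -0.6022 1.6173]  K=[0.8462 0.2343 0.0765; -0.0815 0.8633 0.1401; -0.0122 0.1144 0.5869]  nu=[1.6949, 4.6765, -1.6180]  x^+=[0.0025, 2.8344, -0.0271]  P^+=[0.1082 0.0628 0.0199; 0.0628 0.2850 0.1164; 0.0199 0.1164 0.3589]
step 2: x^-=[0.0267, 3.1816, 0.1368]  P^-=[0.1533 0.0887 0.1142; 0.0887 0.6798 0.1395; 0.1142 0.1395 0.8993]  S=[0.2685 -0.1242 0.1274; -0.1242 0.9804 -0.3186; 0.1274 -0.3186 1.4888]  K=[0.5202 0.1531 0.0699; -0.1206 0.6853 0.1353; 0.0659 0.0877 0.6071]  nu=[4.5828, -4.8633, 1.9084]  x^+=[1.7996, -0.4458, 1.1709]  P^+=[0.0677 0.0445 0.0263; 0.0445 0.2309 0.1092; 0.0263 0.1092 0.3671]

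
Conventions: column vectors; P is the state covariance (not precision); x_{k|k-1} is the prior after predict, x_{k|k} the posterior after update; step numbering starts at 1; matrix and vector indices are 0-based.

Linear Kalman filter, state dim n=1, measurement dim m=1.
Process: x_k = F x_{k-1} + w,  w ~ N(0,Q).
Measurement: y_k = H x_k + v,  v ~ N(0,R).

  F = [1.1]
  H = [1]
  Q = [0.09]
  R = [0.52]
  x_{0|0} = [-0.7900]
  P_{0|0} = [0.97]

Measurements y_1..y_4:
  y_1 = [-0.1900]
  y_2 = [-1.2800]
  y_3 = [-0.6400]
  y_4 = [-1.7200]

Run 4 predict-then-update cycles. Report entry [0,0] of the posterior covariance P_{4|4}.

step 1: x^-=[-0.8690]  P^-=[1.2637]  S=[1.7837]  K=[0.7085]  nu=[0.6790]  x^+=[-0.3879]  P^+=[0.3684]
step 2: x^-=[-0.4267]  P^-=[0.5358]  S=[1.0558]  K=[0.5075]  nu=[-0.8533]  x^+=[-0.8597]  P^+=[0.2639]
step 3: x^-=[-0.9457]  P^-=[0.4093]  S=[0.9293]  K=[0.4404]  nu=[0.3057]  x^+=[-0.8111]  P^+=[0.2290]
step 4: x^-=[-0.8922]  P^-=[0.3671]  S=[0.8871]  K=[0.4138]  nu=[-0.8278]  x^+=[-1.2348]  P^+=[0.2152]

P_post[0,0] = 0.2152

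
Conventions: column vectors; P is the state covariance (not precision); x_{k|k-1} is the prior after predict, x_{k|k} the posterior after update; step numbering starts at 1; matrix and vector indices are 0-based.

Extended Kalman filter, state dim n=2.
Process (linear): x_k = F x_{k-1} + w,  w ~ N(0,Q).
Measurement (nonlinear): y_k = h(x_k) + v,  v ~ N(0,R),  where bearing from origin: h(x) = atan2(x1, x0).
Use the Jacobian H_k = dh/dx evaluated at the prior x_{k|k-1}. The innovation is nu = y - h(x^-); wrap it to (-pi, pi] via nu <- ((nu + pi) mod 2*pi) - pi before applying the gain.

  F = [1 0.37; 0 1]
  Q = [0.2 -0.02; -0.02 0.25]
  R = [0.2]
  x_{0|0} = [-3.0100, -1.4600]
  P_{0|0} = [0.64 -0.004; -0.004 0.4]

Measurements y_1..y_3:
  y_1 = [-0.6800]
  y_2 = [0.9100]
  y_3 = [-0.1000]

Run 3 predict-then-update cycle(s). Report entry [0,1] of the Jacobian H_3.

H_jac[0,1] = -0.1656

step 1: x^-=[-3.5502, -1.4600]  P^-=[0.8918 0.1240; 0.1240 0.6500]  H_jac=[0.0991 -0.2409]  S=[0.2406]  K=[0.2431; -0.5999]  nu=[2.0714]  x^+=[-3.0466, -2.7027]  P^+=[0.8776 0.1591; 0.1591 0.5634]
step 2: x^-=[-4.0466, -2.7027]  P^-=[1.2724 0.3476; 0.3476 0.8134]  H_jac=[0.1141 -0.1709]  S=[0.2268]  K=[0.3785; -0.4381]  nu=[-2.8204]  x^+=[-5.1142, -1.4672]  P^+=[1.2399 0.3852; 0.3852 0.7699]
step 3: x^-=[-5.6570, -1.4672]  P^-=[1.8304 0.6500; 0.6500 1.0199]  H_jac=[0.0430 -0.1656]  S=[0.2221]  K=[-0.1307; -0.6348]  nu=[2.7878]  x^+=[-6.0215, -3.2370]  P^+=[1.8266 0.6316; 0.6316 0.9304]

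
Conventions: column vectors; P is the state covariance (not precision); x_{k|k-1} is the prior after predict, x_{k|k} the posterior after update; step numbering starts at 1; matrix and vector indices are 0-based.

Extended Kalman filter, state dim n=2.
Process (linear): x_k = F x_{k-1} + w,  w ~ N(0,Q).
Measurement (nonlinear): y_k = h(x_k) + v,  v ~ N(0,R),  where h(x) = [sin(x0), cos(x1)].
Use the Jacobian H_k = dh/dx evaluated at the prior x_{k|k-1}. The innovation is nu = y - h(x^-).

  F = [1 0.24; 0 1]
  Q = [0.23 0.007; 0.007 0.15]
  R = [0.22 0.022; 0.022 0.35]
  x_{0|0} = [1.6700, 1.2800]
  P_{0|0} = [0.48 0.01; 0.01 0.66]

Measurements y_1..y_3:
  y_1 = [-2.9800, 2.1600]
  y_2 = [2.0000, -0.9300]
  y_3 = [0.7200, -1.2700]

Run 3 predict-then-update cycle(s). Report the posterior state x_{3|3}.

x_post = [8.5001, 1.7651]

step 1: x^-=[1.9772, 1.2800]  P^-=[0.7528 0.1754; 0.1754 0.8100]  H_jac=[-0.3953 0.0000; 0.0000 -0.9580]  S=[0.3376 0.0884; 0.0884 1.0934]  K=[-0.8593 -0.0842; -0.0199 -0.7081]  nu=[-3.8985, 1.8733]  x^+=[5.1697, 0.0312]  P^+=[0.4829 0.0505; 0.0505 0.2591]
step 2: x^-=[5.1772, 0.0312]  P^-=[0.7521 0.1197; 0.1197 0.4091]  H_jac=[0.4482 0.0000; 0.0000 -0.0312]  S=[0.3711 0.0203; 0.0203 0.3504]  K=[0.9119 -0.0636; 0.1470 -0.0449]  nu=[2.8939, -1.9295]  x^+=[7.9387, 0.5434]  P^+=[0.4444 0.0700; 0.0700 0.4007]
step 3: x^-=[8.0691, 0.5434]  P^-=[0.7311 0.1731; 0.1731 0.5507]  H_jac=[-0.2135 0.0000; 0.0000 -0.5170]  S=[0.2533 0.0411; 0.0411 0.4972]  K=[-0.5949 -0.1308; -0.0537 -0.5682]  nu=[-0.2569, -2.1260]  x^+=[8.5001, 1.7651]  P^+=[0.6265 0.1139; 0.1139 0.3869]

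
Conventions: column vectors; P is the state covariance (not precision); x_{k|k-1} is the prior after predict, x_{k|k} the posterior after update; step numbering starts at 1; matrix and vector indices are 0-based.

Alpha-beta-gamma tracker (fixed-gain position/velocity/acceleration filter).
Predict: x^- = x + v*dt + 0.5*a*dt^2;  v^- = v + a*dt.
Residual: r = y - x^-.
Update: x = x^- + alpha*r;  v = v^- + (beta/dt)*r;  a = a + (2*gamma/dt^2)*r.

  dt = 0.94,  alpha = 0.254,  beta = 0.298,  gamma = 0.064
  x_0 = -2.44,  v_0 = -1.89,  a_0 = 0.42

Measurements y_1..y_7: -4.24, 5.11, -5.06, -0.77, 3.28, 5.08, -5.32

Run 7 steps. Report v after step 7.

v_post = -1.0190

step 1: x_pred=-4.0310  r=-0.2090  x^+=-4.0841  v^+=-1.5614  a^+=0.3897
step 2: x_pred=-5.3797  r=10.4897  x^+=-2.7153  v^+=2.1304  a^+=1.9093
step 3: x_pred=0.1307  r=-5.1907  x^+=-1.1877  v^+=2.2795  a^+=1.1573
step 4: x_pred=1.4664  r=-2.2364  x^+=0.8983  v^+=2.6584  a^+=0.8334
step 5: x_pred=3.7654  r=-0.4854  x^+=3.6421  v^+=3.2879  a^+=0.7631
step 6: x_pred=7.0699  r=-1.9899  x^+=6.5645  v^+=3.3744  a^+=0.4748
step 7: x_pred=9.9461  r=-15.2661  x^+=6.0685  v^+=-1.0190  a^+=-1.7367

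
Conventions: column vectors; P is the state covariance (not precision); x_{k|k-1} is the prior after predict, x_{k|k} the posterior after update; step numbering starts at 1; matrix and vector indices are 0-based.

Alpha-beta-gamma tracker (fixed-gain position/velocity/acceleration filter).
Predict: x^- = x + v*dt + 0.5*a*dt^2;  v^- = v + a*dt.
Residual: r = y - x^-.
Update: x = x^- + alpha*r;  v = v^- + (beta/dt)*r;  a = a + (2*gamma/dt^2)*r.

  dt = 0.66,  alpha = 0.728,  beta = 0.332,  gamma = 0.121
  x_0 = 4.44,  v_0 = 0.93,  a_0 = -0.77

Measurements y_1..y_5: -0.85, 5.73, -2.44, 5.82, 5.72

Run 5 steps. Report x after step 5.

x_post = 5.0616

step 1: x_pred=4.8861  r=-5.7361  x^+=0.7102  v^+=-2.4636  a^+=-3.9567
step 2: x_pred=-1.7776  r=7.5076  x^+=3.6879  v^+=-1.2985  a^+=0.2141
step 3: x_pred=2.8776  r=-5.3176  x^+=-0.9936  v^+=-3.8321  a^+=-2.7401
step 4: x_pred=-4.1196  r=9.9396  x^+=3.1164  v^+=-0.6406  a^+=2.7819
step 5: x_pred=3.2995  r=2.4205  x^+=5.0616  v^+=2.4130  a^+=4.1266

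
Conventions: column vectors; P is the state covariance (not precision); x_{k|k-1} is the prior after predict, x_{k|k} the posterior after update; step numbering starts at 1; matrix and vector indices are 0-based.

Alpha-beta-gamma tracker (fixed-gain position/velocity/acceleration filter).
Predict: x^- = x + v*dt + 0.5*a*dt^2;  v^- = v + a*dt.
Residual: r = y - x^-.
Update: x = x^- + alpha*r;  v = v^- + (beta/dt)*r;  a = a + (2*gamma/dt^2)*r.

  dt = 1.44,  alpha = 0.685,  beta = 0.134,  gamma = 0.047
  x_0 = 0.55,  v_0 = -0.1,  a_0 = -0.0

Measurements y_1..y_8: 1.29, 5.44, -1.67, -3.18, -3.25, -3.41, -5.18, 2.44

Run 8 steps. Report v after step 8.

v_post = -0.6754

step 1: x_pred=0.4060  r=0.8840  x^+=1.0115  v^+=-0.0177  a^+=0.0401
step 2: x_pred=1.0275  r=4.4125  x^+=4.0501  v^+=0.4506  a^+=0.2401
step 3: x_pred=4.9478  r=-6.6178  x^+=0.4146  v^+=0.1805  a^+=-0.0599
step 4: x_pred=0.6124  r=-3.7924  x^+=-1.9854  v^+=-0.2587  a^+=-0.2318
step 5: x_pred=-2.5982  r=-0.6518  x^+=-3.0447  v^+=-0.6531  a^+=-0.2614
step 6: x_pred=-4.2562  r=0.8462  x^+=-3.6766  v^+=-0.9508  a^+=-0.2230
step 7: x_pred=-5.2769  r=0.0969  x^+=-5.2105  v^+=-1.2629  a^+=-0.2186
step 8: x_pred=-7.2557  r=9.6957  x^+=-0.6141  v^+=-0.6754  a^+=0.2209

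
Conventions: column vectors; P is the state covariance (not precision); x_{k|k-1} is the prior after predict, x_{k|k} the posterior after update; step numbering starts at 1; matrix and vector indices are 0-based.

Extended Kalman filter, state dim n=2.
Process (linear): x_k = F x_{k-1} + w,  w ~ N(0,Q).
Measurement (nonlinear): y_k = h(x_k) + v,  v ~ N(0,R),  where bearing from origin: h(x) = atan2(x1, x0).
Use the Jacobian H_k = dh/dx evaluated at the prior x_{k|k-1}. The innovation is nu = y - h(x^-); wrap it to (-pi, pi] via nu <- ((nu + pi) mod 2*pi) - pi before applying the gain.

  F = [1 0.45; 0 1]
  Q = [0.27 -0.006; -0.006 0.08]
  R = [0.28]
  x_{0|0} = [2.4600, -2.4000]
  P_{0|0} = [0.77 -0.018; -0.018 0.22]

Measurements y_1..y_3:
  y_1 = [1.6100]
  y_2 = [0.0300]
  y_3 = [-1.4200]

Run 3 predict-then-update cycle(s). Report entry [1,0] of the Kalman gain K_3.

K[1,0] = 0.3978

step 1: x^-=[1.3800, -2.4000]  P^-=[1.0684 0.0750; 0.0750 0.3000]  H_jac=[0.3131 0.1801]  S=[0.4029]  K=[0.8638; 0.1923]  nu=[2.6590]  x^+=[3.6767, -1.8886]  P^+=[0.7677 0.0081; 0.0081 0.2851]
step 2: x^-=[2.8268, -1.8886]  P^-=[1.1027 0.1303; 0.1303 0.3651]  H_jac=[0.1634 0.2446]  S=[0.3417]  K=[0.6206; 0.3237]  nu=[0.6190]  x^+=[3.2110, -1.6882]  P^+=[0.9711 0.0617; 0.0617 0.3293]
step 3: x^-=[2.4513, -1.6882]  P^-=[1.3633 0.2039; 0.2039 0.4093]  H_jac=[0.1906 0.2767]  S=[0.3824]  K=[0.8270; 0.3978]  nu=[-0.8169]  x^+=[1.7757, -2.0132]  P^+=[1.1018 0.0781; 0.0781 0.3488]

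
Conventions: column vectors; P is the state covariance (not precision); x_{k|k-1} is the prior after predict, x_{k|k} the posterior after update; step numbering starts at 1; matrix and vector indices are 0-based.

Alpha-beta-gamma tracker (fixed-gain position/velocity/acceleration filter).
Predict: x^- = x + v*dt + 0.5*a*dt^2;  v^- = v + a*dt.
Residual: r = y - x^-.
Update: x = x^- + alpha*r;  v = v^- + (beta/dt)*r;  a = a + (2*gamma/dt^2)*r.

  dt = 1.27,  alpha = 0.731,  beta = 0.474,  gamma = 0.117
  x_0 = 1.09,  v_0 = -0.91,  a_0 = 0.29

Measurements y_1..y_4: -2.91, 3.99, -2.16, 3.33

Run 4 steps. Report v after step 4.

v_post = 1.6592

step 1: x_pred=0.1682  r=-3.0782  x^+=-2.0820  v^+=-1.6906  a^+=-0.1566
step 2: x_pred=-4.3553  r=8.3453  x^+=1.7451  v^+=1.2253  a^+=1.0542
step 3: x_pred=4.1513  r=-6.3113  x^+=-0.4623  v^+=0.2085  a^+=0.1385
step 4: x_pred=-0.0858  r=3.4158  x^+=2.4111  v^+=1.6592  a^+=0.6341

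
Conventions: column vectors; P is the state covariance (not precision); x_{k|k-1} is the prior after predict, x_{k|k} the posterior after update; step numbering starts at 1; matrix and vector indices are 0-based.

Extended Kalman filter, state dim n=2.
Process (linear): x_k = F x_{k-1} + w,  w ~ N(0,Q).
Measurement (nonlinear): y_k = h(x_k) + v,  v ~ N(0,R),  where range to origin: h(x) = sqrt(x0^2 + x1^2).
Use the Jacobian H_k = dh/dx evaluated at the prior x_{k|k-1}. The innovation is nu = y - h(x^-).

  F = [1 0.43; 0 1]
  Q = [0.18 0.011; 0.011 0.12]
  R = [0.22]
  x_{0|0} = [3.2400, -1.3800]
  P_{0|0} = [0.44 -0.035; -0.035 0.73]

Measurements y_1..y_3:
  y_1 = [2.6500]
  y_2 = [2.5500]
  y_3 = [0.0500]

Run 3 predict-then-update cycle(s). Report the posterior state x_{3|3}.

step 1: x^-=[2.6466, -1.3800]  P^-=[0.7249 0.2899; 0.2899 0.8500]  H_jac=[0.8867 -0.4623]  S=[0.7339]  K=[0.6931; -0.1852]  nu=[-0.3348]  x^+=[2.4146, -1.3180]  P^+=[0.3723 0.3841; 0.3841 0.8248]
step 2: x^-=[1.8478, -1.3180]  P^-=[1.0351 0.7498; 0.7498 0.9448]  H_jac=[0.8141 -0.5807]  S=[0.5157]  K=[0.7898; 0.1198]  nu=[0.2803]  x^+=[2.0692, -1.2844]  P^+=[0.7134 0.7010; 0.7010 0.9374]
step 3: x^-=[1.5169, -1.2844]  P^-=[1.6696 1.1151; 1.1151 1.0574]  H_jac=[0.7632 -0.6462]  S=[0.5341]  K=[1.0365; 0.3140]  nu=[-1.9376]  x^+=[-0.4914, -1.8927]  P^+=[1.0958 0.9413; 0.9413 1.0048]

x_post = [-0.4914, -1.8927]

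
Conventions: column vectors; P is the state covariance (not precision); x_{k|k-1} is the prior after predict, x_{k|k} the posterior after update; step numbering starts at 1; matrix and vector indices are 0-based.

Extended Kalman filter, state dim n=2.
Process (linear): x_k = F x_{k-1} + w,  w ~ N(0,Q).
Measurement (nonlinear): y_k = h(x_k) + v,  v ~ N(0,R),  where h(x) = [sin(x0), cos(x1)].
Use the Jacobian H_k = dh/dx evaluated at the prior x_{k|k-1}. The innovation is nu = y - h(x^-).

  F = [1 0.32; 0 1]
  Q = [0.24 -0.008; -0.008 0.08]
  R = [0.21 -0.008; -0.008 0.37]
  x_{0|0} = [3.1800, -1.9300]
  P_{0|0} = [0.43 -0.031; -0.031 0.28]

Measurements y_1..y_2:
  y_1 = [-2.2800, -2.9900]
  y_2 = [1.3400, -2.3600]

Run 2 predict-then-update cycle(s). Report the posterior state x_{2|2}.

x_post = [2.3923, -3.3455]

step 1: x^-=[2.5624, -1.9300]  P^-=[0.6788 0.0506; 0.0506 0.3600]  H_jac=[-0.8369 0.0000; 0.0000 0.9362]  S=[0.6855 -0.0476; -0.0476 0.6855]  K=[-0.8280 0.0116; -0.0277 0.4897]  nu=[-2.8273, -2.6385]  x^+=[4.8730, -3.1436]  P^+=[0.2079 0.0116; 0.0116 0.1938]
step 2: x^-=[3.8670, -3.1436]  P^-=[0.4752 0.0657; 0.0657 0.2738]  H_jac=[-0.7482 0.0000; 0.0000 -0.0021]  S=[0.4760 -0.0079; -0.0079 0.3700]  K=[-0.7472 -0.0163; -0.1033 -0.0037]  nu=[2.0035, -1.3600]  x^+=[2.3923, -3.3455]  P^+=[0.2095 0.0289; 0.0289 0.2687]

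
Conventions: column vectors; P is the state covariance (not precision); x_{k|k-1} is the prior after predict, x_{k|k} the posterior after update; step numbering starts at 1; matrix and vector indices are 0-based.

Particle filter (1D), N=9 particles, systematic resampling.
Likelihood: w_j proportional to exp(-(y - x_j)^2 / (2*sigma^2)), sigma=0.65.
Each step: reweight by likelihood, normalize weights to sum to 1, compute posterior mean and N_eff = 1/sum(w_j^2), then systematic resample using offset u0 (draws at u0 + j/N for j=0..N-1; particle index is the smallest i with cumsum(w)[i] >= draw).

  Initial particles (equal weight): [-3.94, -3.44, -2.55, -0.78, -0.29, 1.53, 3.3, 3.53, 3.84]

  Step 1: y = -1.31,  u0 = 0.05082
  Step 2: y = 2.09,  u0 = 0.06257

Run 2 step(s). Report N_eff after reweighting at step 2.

N_eff = 2.5947

step 1: w=[0.0002, 0.0040, 0.1378, 0.6097, 0.2482, 0.0001, 0.0000, 0.0000, 0.0000]  mean=-0.9134  Neff=2.2105  idx=[2, 3, 3, 3, 3, 3, 3, 4, 4]
step 2: w=[0.0000, 0.0208, 0.0208, 0.0208, 0.0208, 0.0208, 0.0208, 0.4375, 0.4375]  mean=-0.3513  Neff=2.5947  idx=[4, 7, 7, 7, 7, 8, 8, 8, 8]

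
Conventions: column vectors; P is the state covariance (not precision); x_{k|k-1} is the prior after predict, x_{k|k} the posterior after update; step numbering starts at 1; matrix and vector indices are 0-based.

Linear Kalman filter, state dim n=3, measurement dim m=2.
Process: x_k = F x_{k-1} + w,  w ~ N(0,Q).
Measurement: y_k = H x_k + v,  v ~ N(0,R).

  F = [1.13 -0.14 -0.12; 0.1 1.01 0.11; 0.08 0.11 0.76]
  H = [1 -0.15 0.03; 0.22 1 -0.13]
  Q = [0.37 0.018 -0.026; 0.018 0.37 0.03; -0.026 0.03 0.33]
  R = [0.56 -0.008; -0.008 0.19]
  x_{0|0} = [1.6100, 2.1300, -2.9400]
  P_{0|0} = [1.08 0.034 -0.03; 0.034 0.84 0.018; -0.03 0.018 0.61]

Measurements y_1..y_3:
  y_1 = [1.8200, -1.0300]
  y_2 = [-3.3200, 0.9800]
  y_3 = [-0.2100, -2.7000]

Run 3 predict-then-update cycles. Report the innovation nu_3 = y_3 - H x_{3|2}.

innov = [1.0254, -2.9251]

step 1: x^-=[1.8739, 1.9889, -1.8713]  P^-=[1.7723 0.0457 -0.0207; 0.0457 1.2553 0.1976; -0.0207 0.1976 0.6994]  S=[2.3444 0.2474; 0.2474 1.5128]  K=[0.7349 0.1695; -0.1473 0.8435; -0.0200 0.0708]  nu=[0.3006, -3.6744]  x^+=[1.4718, -1.1549, -2.1373]  P^+=[0.4011 -0.0640 -0.0164; -0.0640 0.1895 0.1071; -0.0164 0.1071 0.6916]
step 2: x^-=[2.0813, -1.2543, -1.6336]  P^-=[0.9241 -0.0613 -0.0897; -0.0613 0.5862 0.1883; -0.0897 0.1883 0.7491]  S=[1.5093 0.0656; 0.0656 0.7628]  K=[0.6101 0.1490; -0.1268 0.7296; -0.0676 0.0992]  nu=[-5.5405, 1.5641]  x^+=[-1.0659, 0.5895, -1.1040]  P^+=[0.3334 -0.0554 -0.0421; -0.0554 0.1680 0.1243; -0.0421 0.1243 0.7356]
step 3: x^-=[-1.1545, 0.3674, -0.8595]  P^-=[0.8427 -0.0619 -0.1224; -0.0619 0.5691 0.2011; -0.1224 0.2011 0.7737]  S=[1.4257 0.0542; 0.0542 0.7404]  K=[0.5895 0.1451; -0.1266 0.7242; -0.0948 0.1063]  nu=[1.0254, -2.9251]  x^+=[-0.9744, -1.8807, -1.2675]  P^+=[0.3224 -0.0555 -0.0568; -0.0555 0.1679 0.1314; -0.0568 0.1314 0.7536]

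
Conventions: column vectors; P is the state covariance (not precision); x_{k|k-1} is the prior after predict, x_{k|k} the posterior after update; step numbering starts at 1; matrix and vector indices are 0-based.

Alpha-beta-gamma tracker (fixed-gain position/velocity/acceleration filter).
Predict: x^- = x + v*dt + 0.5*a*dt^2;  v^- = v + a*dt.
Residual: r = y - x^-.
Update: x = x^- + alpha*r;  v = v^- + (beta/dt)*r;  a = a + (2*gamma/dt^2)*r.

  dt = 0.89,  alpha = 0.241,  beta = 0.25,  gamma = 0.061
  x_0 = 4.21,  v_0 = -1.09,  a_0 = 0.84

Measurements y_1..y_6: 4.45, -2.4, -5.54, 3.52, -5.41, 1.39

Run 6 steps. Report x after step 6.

step 1: x_pred=3.5726  r=0.8774  x^+=3.7840  v^+=-0.0959  a^+=0.9751
step 2: x_pred=4.0849  r=-6.4849  x^+=2.5220  v^+=-1.0496  a^+=-0.0237
step 3: x_pred=1.5785  r=-7.1185  x^+=-0.1371  v^+=-3.0703  a^+=-1.1201
step 4: x_pred=-3.3132  r=6.8332  x^+=-1.6664  v^+=-2.1477  a^+=-0.0676
step 5: x_pred=-3.6046  r=-1.8054  x^+=-4.0397  v^+=-2.7150  a^+=-0.3457
step 6: x_pred=-6.5929  r=7.9829  x^+=-4.6690  v^+=-0.7802  a^+=0.8839

x_post = -4.6690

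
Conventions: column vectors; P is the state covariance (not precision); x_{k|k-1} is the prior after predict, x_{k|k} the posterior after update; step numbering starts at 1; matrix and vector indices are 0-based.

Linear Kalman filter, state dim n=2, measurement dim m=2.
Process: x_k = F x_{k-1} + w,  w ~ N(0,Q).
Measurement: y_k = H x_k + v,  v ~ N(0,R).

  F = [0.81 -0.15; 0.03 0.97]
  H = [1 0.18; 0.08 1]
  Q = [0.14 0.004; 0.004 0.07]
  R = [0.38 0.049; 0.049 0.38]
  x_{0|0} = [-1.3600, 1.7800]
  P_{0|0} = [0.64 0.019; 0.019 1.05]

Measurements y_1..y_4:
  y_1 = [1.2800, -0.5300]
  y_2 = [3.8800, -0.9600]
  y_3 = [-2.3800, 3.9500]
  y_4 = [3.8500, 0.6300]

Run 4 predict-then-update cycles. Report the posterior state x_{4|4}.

x_post = [1.2386, 0.9034]

step 1: x^-=[-1.3686, 1.6858]  P^-=[0.5789 -0.1184; -0.1184 1.0596]  S=[0.9506 0.1660; 0.1660 1.4244]  K=[0.6078 -0.1214; -0.0537 0.7435]  nu=[2.3452, -2.1063]  x^+=[0.3124, -0.0062]  P^+=[0.2313 -0.0349; -0.0349 0.2827]
step 2: x^-=[0.2540, 0.0033]  P^-=[0.3066 -0.0587; -0.0587 0.3342]  S=[0.6762 0.0741; 0.0741 0.7067]  K=[0.4482 -0.0954; -0.0496 0.4714]  nu=[3.6254, -0.9837]  x^+=[1.9726, -0.6400]  P^+=[0.1707 -0.0279; -0.0279 0.1789]
step 3: x^-=[1.6938, -0.5616]  P^-=[0.2628 -0.0397; -0.0397 0.2369]  S=[0.6362 0.0724; 0.0724 0.6122]  K=[0.4108 -0.0791; -0.0394 0.3864]  nu=[-3.9727, 4.3761]  x^+=[-0.2845, 1.2857]  P^+=[0.1563 -0.0224; -0.0224 0.1467]
step 4: x^-=[-0.4233, 1.2386]  P^-=[0.2513 -0.0311; -0.0311 0.2069]  S=[0.6268 0.0748; 0.0748 0.5835]  K=[0.4004 -0.0701; -0.0325 0.3544]  nu=[4.0504, -0.5747]  x^+=[1.2386, 0.9034]  P^+=[0.1522 -0.0192; -0.0192 0.1346]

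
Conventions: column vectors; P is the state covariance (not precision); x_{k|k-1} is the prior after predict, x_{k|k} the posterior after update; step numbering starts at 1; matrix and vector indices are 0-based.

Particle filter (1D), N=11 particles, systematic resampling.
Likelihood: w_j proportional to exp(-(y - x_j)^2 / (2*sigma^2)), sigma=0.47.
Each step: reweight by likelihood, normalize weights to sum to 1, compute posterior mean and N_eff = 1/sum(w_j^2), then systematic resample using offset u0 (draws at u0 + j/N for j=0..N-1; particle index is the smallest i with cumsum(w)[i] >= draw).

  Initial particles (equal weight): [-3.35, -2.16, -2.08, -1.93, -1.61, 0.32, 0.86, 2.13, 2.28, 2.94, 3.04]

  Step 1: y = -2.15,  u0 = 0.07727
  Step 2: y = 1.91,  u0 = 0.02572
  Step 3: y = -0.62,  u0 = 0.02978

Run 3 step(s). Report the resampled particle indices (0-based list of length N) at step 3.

step 1: w=[0.0112, 0.2906, 0.2875, 0.2605, 0.1502, 0.0000, 0.0000, 0.0000, 0.0000, 0.0000, 0.0000]  mean=-2.0077  Neff=3.8811  idx=[1, 1, 1, 2, 2, 2, 3, 3, 3, 4, 4]
step 2: w=[0.0000, 0.0000, 0.0000, 0.0002, 0.0002, 0.0002, 0.0024, 0.0024, 0.0024, 0.4961, 0.4961]  mean=-1.6126  Neff=2.0316  idx=[9, 9, 9, 9, 9, 9, 10, 10, 10, 10, 10]
step 3: w=[0.0909, 0.0909, 0.0909, 0.0909, 0.0909, 0.0909, 0.0909, 0.0909, 0.0909, 0.0909, 0.0909]  mean=-1.6100  Neff=11.0000  idx=[0, 1, 2, 3, 4, 5, 6, 7, 8, 9, 10]

resampled_idx = [0, 1, 2, 3, 4, 5, 6, 7, 8, 9, 10]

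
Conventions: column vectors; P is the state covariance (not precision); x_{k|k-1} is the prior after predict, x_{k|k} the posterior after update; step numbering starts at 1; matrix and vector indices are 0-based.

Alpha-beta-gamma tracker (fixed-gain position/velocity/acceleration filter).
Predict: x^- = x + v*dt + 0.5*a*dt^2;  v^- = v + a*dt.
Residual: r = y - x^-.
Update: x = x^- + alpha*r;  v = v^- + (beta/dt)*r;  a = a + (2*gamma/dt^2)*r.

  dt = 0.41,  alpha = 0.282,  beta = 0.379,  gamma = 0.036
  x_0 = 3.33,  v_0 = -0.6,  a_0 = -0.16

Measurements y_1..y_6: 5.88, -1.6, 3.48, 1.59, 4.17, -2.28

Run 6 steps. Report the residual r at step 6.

step 1: x_pred=3.0706  r=2.8094  x^+=3.8628  v^+=1.9314  a^+=1.0433
step 2: x_pred=4.7424  r=-6.3424  x^+=2.9538  v^+=-3.5037  a^+=-1.6732
step 3: x_pred=1.3767  r=2.1033  x^+=1.9698  v^+=-2.2454  a^+=-0.7723
step 4: x_pred=0.9843  r=0.6057  x^+=1.1551  v^+=-2.0022  a^+=-0.5129
step 5: x_pred=0.2911  r=3.8789  x^+=1.3850  v^+=1.3731  a^+=1.1485
step 6: x_pred=2.0445  r=-4.3245  x^+=0.8250  v^+=-2.1535  a^+=-0.7038

resid = -4.3245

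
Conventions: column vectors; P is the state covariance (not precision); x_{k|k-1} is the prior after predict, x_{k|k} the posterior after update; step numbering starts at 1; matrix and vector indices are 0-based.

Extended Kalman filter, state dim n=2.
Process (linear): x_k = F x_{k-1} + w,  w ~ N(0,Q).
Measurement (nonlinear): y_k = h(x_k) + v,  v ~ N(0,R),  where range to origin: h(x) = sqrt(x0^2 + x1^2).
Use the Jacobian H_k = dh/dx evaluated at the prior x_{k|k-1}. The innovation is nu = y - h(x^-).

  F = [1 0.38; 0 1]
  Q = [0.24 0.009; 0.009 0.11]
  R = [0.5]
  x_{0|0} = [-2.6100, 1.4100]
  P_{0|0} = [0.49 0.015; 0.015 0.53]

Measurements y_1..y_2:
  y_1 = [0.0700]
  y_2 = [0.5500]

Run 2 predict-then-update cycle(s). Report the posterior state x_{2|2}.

step 1: x^-=[-2.0742, 1.4100]  P^-=[0.8179 0.2254; 0.2254 0.6400]  H_jac=[-0.8270 0.5622]  S=[1.0521]  K=[-0.5225; 0.1648]  nu=[-2.4381]  x^+=[-0.8003, 1.0082]  P^+=[0.5307 0.3160; 0.3160 0.6114]
step 2: x^-=[-0.4172, 1.0082]  P^-=[1.0992 0.5573; 0.5573 0.7214]  H_jac=[-0.3824 0.9240]  S=[0.8828]  K=[0.1073; 0.5137]  nu=[-0.5411]  x^+=[-0.4753, 0.7302]  P^+=[1.0890 0.5087; 0.5087 0.4885]

x_post = [-0.4753, 0.7302]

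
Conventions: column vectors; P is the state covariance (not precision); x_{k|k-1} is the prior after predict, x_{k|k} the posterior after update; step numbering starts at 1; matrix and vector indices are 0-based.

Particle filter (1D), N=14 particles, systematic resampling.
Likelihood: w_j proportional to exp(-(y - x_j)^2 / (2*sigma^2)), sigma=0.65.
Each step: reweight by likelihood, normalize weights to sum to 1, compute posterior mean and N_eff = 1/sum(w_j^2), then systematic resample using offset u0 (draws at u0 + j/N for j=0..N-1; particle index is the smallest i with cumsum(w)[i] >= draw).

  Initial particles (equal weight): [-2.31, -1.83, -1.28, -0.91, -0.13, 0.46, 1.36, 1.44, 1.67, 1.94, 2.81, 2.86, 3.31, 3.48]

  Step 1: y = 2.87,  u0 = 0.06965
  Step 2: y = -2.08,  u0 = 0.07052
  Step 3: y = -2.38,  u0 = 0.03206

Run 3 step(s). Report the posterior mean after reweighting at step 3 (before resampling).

step 1: w=[0.0000, 0.0000, 0.0000, 0.0000, 0.0000, 0.0003, 0.0163, 0.0215, 0.0440, 0.0869, 0.2409, 0.2419, 0.1924, 0.1558]  mean=2.8432  Neff=5.3173  idx=[8, 9, 10, 10, 10, 11, 11, 11, 11, 12, 12, 13, 13, 13]
step 2: w=[0.9229, 0.0771, 0.0000, 0.0000, 0.0000, 0.0000, 0.0000, 0.0000, 0.0000, 0.0000, 0.0000, 0.0000, 0.0000, 0.0000]  mean=1.6909  Neff=1.1660  idx=[0, 0, 0, 0, 0, 0, 0, 0, 0, 0, 0, 0, 1, 1]
step 3: w=[0.0824, 0.0824, 0.0824, 0.0824, 0.0824, 0.0824, 0.0824, 0.0824, 0.0824, 0.0824, 0.0824, 0.0824, 0.0057, 0.0057]  mean=1.6731  Neff=12.2676  idx=[0, 1, 2, 2, 3, 4, 5, 6, 7, 8, 9, 9, 10, 11]

post_mean = 1.6731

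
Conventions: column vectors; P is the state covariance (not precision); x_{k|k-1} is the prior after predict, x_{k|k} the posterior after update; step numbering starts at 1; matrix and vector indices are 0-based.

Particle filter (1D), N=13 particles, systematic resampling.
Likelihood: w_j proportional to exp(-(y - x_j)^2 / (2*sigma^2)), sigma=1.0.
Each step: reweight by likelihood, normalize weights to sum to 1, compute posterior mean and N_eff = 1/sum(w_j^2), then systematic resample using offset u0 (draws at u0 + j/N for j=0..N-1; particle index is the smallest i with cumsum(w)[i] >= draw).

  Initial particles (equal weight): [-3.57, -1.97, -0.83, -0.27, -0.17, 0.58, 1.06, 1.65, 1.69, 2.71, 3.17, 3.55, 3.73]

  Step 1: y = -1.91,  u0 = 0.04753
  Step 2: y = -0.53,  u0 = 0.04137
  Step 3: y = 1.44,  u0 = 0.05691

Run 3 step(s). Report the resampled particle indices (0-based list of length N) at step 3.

resampled_idx = [5, 6, 8, 8, 9, 9, 10, 10, 11, 11, 11, 12, 12]

step 1: w=[0.1073, 0.4248, 0.2375, 0.1109, 0.0937, 0.0192, 0.0052, 0.0008, 0.0007, 0.0000, 0.0000, 0.0000, 0.0000]  mean=-1.4440  Neff=3.7053  idx=[0, 1, 1, 1, 1, 1, 1, 2, 2, 2, 3, 4, 4]
step 2: w=[0.0013, 0.0452, 0.0452, 0.0452, 0.0452, 0.0452, 0.0452, 0.1218, 0.1218, 0.1218, 0.1232, 0.1194, 0.1194]  mean=-0.9159  Neff=9.9502  idx=[1, 3, 5, 6, 7, 8, 8, 9, 10, 10, 11, 12, 12]
step 3: w=[0.0019, 0.0019, 0.0019, 0.0019, 0.0475, 0.0475, 0.0475, 0.0475, 0.1448, 0.1448, 0.1710, 0.1710, 0.1710]  mean=-0.3378  Neff=7.2118  idx=[5, 6, 8, 8, 9, 9, 10, 10, 11, 11, 11, 12, 12]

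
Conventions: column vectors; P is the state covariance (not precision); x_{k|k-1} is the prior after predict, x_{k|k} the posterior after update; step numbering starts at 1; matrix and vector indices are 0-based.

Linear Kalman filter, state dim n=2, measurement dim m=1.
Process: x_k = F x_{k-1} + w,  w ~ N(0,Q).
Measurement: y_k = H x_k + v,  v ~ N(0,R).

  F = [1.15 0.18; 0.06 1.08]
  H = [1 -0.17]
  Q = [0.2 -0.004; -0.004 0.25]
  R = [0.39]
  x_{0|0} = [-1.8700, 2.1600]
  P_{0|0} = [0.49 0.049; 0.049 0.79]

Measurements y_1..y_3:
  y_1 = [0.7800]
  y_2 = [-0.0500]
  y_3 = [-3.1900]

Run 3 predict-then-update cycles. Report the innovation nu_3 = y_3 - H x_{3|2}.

innov = [-3.7464]

step 1: x^-=[-1.7617, 2.2206]  P^-=[0.8939 0.2448; 0.2448 1.1796]  S=[1.2348]  K=[0.6902; 0.0358]  nu=[2.9192]  x^+=[0.2533, 2.3252]  P^+=[0.3056 0.2142; 0.2142 1.1780]
step 2: x^-=[0.7098, 2.5264]  P^-=[0.7310 0.5145; 0.5145 1.6529]  S=[0.9939]  K=[0.6475; 0.2349]  nu=[-0.3303]  x^+=[0.4959, 2.4488]  P^+=[0.3143 0.3633; 0.3633 1.5980]
step 3: x^-=[1.0111, 2.6745]  P^-=[0.8178 0.7835; 0.7835 2.1621]  S=[1.0039]  K=[0.6820; 0.4143]  nu=[-3.7464]  x^+=[-1.5438, 1.1225]  P^+=[0.3509 0.4998; 0.4998 1.9898]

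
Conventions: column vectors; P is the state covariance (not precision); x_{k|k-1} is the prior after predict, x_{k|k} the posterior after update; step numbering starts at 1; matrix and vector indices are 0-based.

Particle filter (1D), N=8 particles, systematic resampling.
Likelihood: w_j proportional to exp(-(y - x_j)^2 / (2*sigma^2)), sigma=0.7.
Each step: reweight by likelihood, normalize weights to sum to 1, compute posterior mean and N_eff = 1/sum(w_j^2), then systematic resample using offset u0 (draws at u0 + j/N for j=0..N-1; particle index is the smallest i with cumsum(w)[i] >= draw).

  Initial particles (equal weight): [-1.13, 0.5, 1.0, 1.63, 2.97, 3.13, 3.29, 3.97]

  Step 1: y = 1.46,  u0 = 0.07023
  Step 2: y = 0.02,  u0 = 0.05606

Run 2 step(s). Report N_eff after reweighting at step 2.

N_eff = 4.2680

step 1: w=[0.0005, 0.1656, 0.3417, 0.4117, 0.0414, 0.0246, 0.0139, 0.0007]  mean=1.3435  Neff=3.1630  idx=[1, 2, 2, 2, 3, 3, 3, 4]
step 2: w=[0.3712, 0.1762, 0.1762, 0.1762, 0.0333, 0.0333, 0.0333, 0.0001]  mean=0.8775  Neff=4.2680  idx=[0, 0, 0, 1, 2, 2, 3, 4]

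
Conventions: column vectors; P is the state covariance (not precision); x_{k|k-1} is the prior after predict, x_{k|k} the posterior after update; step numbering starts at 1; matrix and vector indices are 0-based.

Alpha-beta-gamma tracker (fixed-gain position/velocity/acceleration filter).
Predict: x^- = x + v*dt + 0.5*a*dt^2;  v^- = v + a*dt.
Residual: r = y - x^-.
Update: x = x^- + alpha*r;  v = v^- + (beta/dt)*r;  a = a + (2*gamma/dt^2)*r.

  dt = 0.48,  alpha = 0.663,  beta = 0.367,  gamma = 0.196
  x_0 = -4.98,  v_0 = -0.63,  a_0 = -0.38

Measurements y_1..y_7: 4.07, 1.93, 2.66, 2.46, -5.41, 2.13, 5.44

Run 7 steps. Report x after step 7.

step 1: x_pred=-5.3262  r=9.3962  x^+=0.9035  v^+=6.3718  a^+=15.6065
step 2: x_pred=5.7598  r=-3.8298  x^+=3.2206  v^+=10.9347  a^+=9.0906
step 3: x_pred=9.5165  r=-6.8565  x^+=4.9707  v^+=10.0558  a^+=-2.5751
step 4: x_pred=9.5008  r=-7.0408  x^+=4.8327  v^+=3.4365  a^+=-14.5542
step 5: x_pred=4.8056  r=-10.2156  x^+=-1.9673  v^+=-11.3602  a^+=-31.9349
step 6: x_pred=-11.0991  r=13.2291  x^+=-2.3282  v^+=-16.5742  a^+=-9.4270
step 7: x_pred=-11.3698  r=16.8098  x^+=-0.2249  v^+=-8.2466  a^+=19.1730

x_post = -0.2249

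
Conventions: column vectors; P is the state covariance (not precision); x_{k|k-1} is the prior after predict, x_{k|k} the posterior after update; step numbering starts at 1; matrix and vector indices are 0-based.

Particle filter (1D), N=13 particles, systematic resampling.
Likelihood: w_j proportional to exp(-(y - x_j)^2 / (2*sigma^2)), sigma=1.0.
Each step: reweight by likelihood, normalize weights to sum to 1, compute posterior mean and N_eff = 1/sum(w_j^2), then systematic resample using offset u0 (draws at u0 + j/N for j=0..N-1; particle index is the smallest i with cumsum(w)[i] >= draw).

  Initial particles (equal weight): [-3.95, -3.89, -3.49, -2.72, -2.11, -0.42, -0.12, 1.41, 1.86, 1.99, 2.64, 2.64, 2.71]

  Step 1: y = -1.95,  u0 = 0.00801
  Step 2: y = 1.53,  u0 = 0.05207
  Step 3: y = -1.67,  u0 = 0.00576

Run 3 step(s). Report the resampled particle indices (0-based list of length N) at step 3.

step 1: w=[0.0479, 0.0539, 0.1081, 0.2631, 0.3493, 0.1098, 0.0663, 0.0013, 0.0002, 0.0002, 0.0000, 0.0000, 0.0000]  mean=-2.2801  Neff=4.4533  idx=[0, 1, 2, 3, 3, 3, 3, 4, 4, 4, 4, 5, 5]
step 2: w=[0.0000, 0.0000, 0.0000, 0.0004, 0.0004, 0.0004, 0.0004, 0.0044, 0.0044, 0.0044, 0.0044, 0.4905, 0.4905]  mean=-0.4531  Neff=2.0779  idx=[11, 11, 11, 11, 11, 11, 12, 12, 12, 12, 12, 12, 12]
step 3: w=[0.0769, 0.0769, 0.0769, 0.0769, 0.0769, 0.0769, 0.0769, 0.0769, 0.0769, 0.0769, 0.0769, 0.0769, 0.0769]  mean=-0.4200  Neff=13.0000  idx=[0, 1, 2, 3, 4, 5, 6, 7, 8, 9, 10, 11, 12]

resampled_idx = [0, 1, 2, 3, 4, 5, 6, 7, 8, 9, 10, 11, 12]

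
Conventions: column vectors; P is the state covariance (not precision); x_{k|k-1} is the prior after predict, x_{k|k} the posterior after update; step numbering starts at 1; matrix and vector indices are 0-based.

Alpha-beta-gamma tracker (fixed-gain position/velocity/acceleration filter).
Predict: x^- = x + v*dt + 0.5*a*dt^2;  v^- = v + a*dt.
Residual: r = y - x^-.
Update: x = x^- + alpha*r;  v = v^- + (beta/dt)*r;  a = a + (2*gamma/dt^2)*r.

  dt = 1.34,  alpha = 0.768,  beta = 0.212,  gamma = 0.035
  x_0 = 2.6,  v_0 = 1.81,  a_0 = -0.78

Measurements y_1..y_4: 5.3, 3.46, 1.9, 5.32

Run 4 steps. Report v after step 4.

step 1: x_pred=4.3251  r=0.9749  x^+=5.0738  v^+=0.9190  a^+=-0.7420
step 2: x_pred=5.6392  r=-2.1792  x^+=3.9656  v^+=-0.4200  a^+=-0.8269
step 3: x_pred=2.6603  r=-0.7603  x^+=2.0764  v^+=-1.6484  a^+=-0.8566
step 4: x_pred=-0.9015  r=6.2215  x^+=3.8766  v^+=-1.8119  a^+=-0.6140

v_post = -1.8119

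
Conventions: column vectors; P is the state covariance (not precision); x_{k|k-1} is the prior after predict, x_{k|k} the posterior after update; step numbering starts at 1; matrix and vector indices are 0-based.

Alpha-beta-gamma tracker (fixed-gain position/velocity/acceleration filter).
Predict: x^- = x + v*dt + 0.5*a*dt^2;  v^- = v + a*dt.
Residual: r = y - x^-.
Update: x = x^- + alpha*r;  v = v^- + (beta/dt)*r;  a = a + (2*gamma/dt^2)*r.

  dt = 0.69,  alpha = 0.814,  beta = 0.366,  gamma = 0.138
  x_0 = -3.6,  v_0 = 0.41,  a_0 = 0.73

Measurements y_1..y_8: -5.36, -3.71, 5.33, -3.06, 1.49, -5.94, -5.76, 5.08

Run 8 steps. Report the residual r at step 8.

step 1: x_pred=-3.1433  r=-2.2167  x^+=-4.9477  v^+=-0.2621  a^+=-0.5550
step 2: x_pred=-5.2607  r=1.5507  x^+=-3.9984  v^+=0.1775  a^+=0.3439
step 3: x_pred=-3.7941  r=9.1241  x^+=3.6329  v^+=5.2545  a^+=5.6333
step 4: x_pred=8.5995  r=-11.6595  x^+=-0.8913  v^+=2.9568  a^+=-1.1259
step 5: x_pred=0.8809  r=0.6091  x^+=1.3767  v^+=2.5031  a^+=-0.7728
step 6: x_pred=2.9199  r=-8.8599  x^+=-4.2921  v^+=-2.7297  a^+=-5.9089
step 7: x_pred=-7.5822  r=1.8222  x^+=-6.0989  v^+=-5.8403  a^+=-4.8526
step 8: x_pred=-11.2839  r=16.3639  x^+=2.0363  v^+=-0.5086  a^+=4.6337

resid = 16.3639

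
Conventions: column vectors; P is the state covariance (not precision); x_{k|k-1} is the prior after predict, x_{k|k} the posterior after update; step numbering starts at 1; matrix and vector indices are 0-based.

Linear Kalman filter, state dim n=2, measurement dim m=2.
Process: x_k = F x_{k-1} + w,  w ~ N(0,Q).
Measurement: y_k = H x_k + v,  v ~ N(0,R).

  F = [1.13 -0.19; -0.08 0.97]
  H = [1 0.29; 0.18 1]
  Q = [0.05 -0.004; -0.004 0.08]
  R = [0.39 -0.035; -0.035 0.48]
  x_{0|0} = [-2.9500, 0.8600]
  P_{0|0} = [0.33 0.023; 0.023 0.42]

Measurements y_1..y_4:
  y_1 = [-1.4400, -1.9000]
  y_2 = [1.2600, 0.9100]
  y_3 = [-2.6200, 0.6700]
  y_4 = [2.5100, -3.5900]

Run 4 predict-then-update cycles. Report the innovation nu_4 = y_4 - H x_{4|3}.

innov = [4.5951, -4.0212]

step 1: x^-=[-3.4969, 1.0702]  P^-=[0.4767 -0.0857; -0.0857 0.4737]  S=[0.8568 0.0980; 0.0980 0.9383]  K=[0.5337 -0.0556; 0.0045 0.4880]  nu=[1.7465, -2.3408]  x^+=[-2.4346, -0.0641]  P^+=[0.2355 -0.0878; -0.0878 0.2499]
step 2: x^-=[-2.7389, 0.1326]  P^-=[0.3975 -0.1689; -0.1689 0.3302]  S=[0.7173 -0.0454; -0.0454 0.7623]  K=[0.4796 -0.0991; -0.0773 0.3887]  nu=[3.9604, 1.2704]  x^+=[-0.9655, 0.3201]  P^+=[0.2207 -0.1041; -0.1041 0.2080]
step 3: x^-=[-1.1518, 0.3877]  P^-=[0.3840 -0.1780; -0.1780 0.2933]  S=[0.6955 -0.0681; -0.0681 0.7217]  K=[0.4675 -0.1067; -0.0991 0.3527]  nu=[-1.5806, 0.4896]  x^+=[-1.9430, 0.7170]  P^+=[0.2170 -0.1066; -0.1066 0.1920]
step 4: x^-=[-2.3319, 0.8509]  P^-=[0.3798 -0.1775; -0.1775 0.2785]  S=[0.6903 -0.0726; -0.0726 0.7069]  K=[0.4644 -0.1067; -0.1046 0.3381]  nu=[4.5951, -4.0212]  x^+=[0.2312, -0.9890]  P^+=[0.2157 -0.1063; -0.1063 0.1851]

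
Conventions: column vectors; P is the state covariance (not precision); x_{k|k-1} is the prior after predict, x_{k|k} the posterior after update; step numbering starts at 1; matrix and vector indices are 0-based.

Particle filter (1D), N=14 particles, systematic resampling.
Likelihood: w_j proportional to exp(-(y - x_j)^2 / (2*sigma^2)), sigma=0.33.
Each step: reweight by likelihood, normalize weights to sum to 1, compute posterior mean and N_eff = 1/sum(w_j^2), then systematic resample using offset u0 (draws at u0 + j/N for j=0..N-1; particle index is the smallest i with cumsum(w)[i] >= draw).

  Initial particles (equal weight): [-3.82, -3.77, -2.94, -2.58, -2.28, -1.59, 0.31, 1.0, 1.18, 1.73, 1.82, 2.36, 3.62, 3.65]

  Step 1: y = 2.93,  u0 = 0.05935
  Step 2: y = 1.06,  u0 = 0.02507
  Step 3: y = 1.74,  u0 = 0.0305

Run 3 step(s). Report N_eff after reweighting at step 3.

N_eff = 14.0000

step 1: w=[0.0000, 0.0000, 0.0000, 0.0000, 0.0000, 0.0000, 0.0000, 0.0000, 0.0000, 0.0031, 0.0080, 0.5175, 0.2585, 0.2129]  mean=2.9540  Neff=2.6314  idx=[11, 11, 11, 11, 11, 11, 11, 12, 12, 12, 12, 13, 13, 13]
step 2: w=[0.1429, 0.1429, 0.1429, 0.1429, 0.1429, 0.1429, 0.1429, 0.0000, 0.0000, 0.0000, 0.0000, 0.0000, 0.0000, 0.0000]  mean=2.3600  Neff=7.0000  idx=[0, 0, 1, 1, 2, 2, 3, 3, 4, 4, 5, 5, 6, 6]
step 3: w=[0.0714, 0.0714, 0.0714, 0.0714, 0.0714, 0.0714, 0.0714, 0.0714, 0.0714, 0.0714, 0.0714, 0.0714, 0.0714, 0.0714]  mean=2.3600  Neff=14.0000  idx=[0, 1, 2, 3, 4, 5, 6, 7, 8, 9, 10, 11, 12, 13]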